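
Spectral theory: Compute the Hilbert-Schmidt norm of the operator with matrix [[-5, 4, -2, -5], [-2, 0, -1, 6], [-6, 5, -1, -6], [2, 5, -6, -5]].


The Hilbert-Schmidt norm is sqrt(sum of squares of all entries).
Sum of squares = (-5)^2 + 4^2 + (-2)^2 + (-5)^2 + (-2)^2 + 0^2 + (-1)^2 + 6^2 + (-6)^2 + 5^2 + (-1)^2 + (-6)^2 + 2^2 + 5^2 + (-6)^2 + (-5)^2
= 25 + 16 + 4 + 25 + 4 + 0 + 1 + 36 + 36 + 25 + 1 + 36 + 4 + 25 + 36 + 25 = 299
||T||_HS = sqrt(299) = 17.2916

17.2916


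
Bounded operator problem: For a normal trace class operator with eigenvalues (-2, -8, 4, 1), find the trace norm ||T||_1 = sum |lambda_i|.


For a normal operator, singular values equal |eigenvalues|.
Trace norm = sum |lambda_i| = 2 + 8 + 4 + 1
= 15

15


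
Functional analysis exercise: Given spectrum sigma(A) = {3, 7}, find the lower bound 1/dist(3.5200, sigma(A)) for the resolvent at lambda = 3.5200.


dist(3.5200, {3, 7}) = min(|3.5200 - 3|, |3.5200 - 7|)
= min(0.5200, 3.4800) = 0.5200
Resolvent bound = 1/0.5200 = 1.9231

1.9231


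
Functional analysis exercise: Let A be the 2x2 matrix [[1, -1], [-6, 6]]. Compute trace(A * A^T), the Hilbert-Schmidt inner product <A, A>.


trace(A * A^T) = sum of squares of all entries
= 1^2 + (-1)^2 + (-6)^2 + 6^2
= 1 + 1 + 36 + 36
= 74

74


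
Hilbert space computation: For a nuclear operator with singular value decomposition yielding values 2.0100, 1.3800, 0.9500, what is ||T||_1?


The nuclear norm is the sum of all singular values.
||T||_1 = 2.0100 + 1.3800 + 0.9500
= 4.3400

4.3400


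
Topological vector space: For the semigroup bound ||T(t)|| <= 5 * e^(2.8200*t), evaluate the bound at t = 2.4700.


||T(2.4700)|| <= 5 * exp(2.8200 * 2.4700)
= 5 * exp(6.9654)
= 5 * 1059.3386
= 5296.6928

5296.6928


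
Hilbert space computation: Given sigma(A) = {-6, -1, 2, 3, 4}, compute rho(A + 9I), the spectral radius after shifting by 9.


Spectrum of A + 9I = {3, 8, 11, 12, 13}
Spectral radius = max |lambda| over the shifted spectrum
= max(3, 8, 11, 12, 13) = 13

13


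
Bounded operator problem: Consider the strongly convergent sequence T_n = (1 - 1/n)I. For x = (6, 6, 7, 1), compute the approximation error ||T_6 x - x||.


T_6 x - x = (1 - 1/6)x - x = -x/6
||x|| = sqrt(122) = 11.0454
||T_6 x - x|| = ||x||/6 = 11.0454/6 = 1.8409

1.8409


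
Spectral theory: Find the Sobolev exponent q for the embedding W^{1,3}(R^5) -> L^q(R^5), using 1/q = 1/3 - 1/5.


Using the Sobolev embedding formula: 1/q = 1/p - k/n
1/q = 1/3 - 1/5 = 2/15
q = 1/(2/15) = 15/2 = 7.5000

7.5000


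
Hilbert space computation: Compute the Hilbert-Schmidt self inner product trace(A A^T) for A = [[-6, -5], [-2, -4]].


trace(A * A^T) = sum of squares of all entries
= (-6)^2 + (-5)^2 + (-2)^2 + (-4)^2
= 36 + 25 + 4 + 16
= 81

81


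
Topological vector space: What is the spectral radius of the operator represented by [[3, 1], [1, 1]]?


For a 2x2 matrix, eigenvalues satisfy lambda^2 - (trace)*lambda + det = 0
trace = 3 + 1 = 4
det = 3*1 - 1*1 = 2
discriminant = 4^2 - 4*(2) = 8
spectral radius = max |eigenvalue| = 3.4142

3.4142


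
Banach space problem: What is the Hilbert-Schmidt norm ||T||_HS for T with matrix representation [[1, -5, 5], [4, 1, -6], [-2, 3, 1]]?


The Hilbert-Schmidt norm is sqrt(sum of squares of all entries).
Sum of squares = 1^2 + (-5)^2 + 5^2 + 4^2 + 1^2 + (-6)^2 + (-2)^2 + 3^2 + 1^2
= 1 + 25 + 25 + 16 + 1 + 36 + 4 + 9 + 1 = 118
||T||_HS = sqrt(118) = 10.8628

10.8628


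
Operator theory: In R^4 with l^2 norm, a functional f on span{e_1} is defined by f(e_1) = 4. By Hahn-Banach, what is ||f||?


The norm of f is given by ||f|| = sup_{||x||=1} |f(x)|.
On span{e_1}, ||e_1|| = 1, so ||f|| = |f(e_1)| / ||e_1||
= |4| / 1 = 4.0000

4.0000


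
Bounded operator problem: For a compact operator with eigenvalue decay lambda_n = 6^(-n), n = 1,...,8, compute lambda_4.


The eigenvalue formula gives lambda_4 = 1/6^4
= 1/1296
= 7.7160e-04

7.7160e-04


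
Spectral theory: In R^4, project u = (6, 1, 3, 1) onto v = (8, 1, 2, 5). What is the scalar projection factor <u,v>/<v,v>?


Computing <u,v> = 6*8 + 1*1 + 3*2 + 1*5 = 60
Computing <v,v> = 8^2 + 1^2 + 2^2 + 5^2 = 94
Projection coefficient = 60/94 = 0.6383

0.6383


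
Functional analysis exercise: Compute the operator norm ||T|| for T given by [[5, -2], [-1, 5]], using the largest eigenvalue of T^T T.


A^T A = [[26, -15], [-15, 29]]
trace(A^T A) = 55, det(A^T A) = 529
discriminant = 55^2 - 4*529 = 909
Largest eigenvalue of A^T A = (trace + sqrt(disc))/2 = 42.5748
||T|| = sqrt(42.5748) = 6.5249

6.5249


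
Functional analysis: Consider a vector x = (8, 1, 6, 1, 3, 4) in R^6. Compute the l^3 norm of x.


The l^3 norm = (sum |x_i|^3)^(1/3)
Sum of 3th powers = 512 + 1 + 216 + 1 + 27 + 64 = 821
||x||_3 = (821)^(1/3) = 9.3637

9.3637


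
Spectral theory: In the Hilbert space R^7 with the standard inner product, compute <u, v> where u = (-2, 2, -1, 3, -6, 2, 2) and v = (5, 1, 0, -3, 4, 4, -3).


Computing the standard inner product <u, v> = sum u_i * v_i
= -2*5 + 2*1 + -1*0 + 3*-3 + -6*4 + 2*4 + 2*-3
= -10 + 2 + 0 + -9 + -24 + 8 + -6
= -39

-39


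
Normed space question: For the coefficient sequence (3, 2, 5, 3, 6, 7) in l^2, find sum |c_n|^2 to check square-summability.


sum |c_n|^2 = 3^2 + 2^2 + 5^2 + 3^2 + 6^2 + 7^2
= 9 + 4 + 25 + 9 + 36 + 49
= 132

132


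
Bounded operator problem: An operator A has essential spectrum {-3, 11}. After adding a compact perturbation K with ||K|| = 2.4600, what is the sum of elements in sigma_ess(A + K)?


By Weyl's theorem, the essential spectrum is invariant under compact perturbations.
sigma_ess(A + K) = sigma_ess(A) = {-3, 11}
Sum = -3 + 11 = 8

8


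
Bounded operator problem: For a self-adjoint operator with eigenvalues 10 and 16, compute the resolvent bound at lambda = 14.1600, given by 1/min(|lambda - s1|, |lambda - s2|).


dist(14.1600, {10, 16}) = min(|14.1600 - 10|, |14.1600 - 16|)
= min(4.1600, 1.8400) = 1.8400
Resolvent bound = 1/1.8400 = 0.5435

0.5435


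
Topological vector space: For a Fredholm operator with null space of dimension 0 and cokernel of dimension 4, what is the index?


The Fredholm index is defined as ind(T) = dim(ker T) - dim(coker T)
= 0 - 4
= -4

-4


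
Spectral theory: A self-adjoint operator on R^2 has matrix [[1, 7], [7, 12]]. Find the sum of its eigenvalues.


For a self-adjoint (symmetric) matrix, the eigenvalues are real.
The sum of eigenvalues equals the trace of the matrix.
trace = 1 + 12 = 13

13


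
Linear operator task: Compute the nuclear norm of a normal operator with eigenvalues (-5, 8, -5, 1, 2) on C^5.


For a normal operator, singular values equal |eigenvalues|.
Trace norm = sum |lambda_i| = 5 + 8 + 5 + 1 + 2
= 21

21


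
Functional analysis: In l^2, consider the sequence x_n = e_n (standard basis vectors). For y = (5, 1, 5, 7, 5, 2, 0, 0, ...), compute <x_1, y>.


x_1 = e_1 is the standard basis vector with 1 in position 1.
<x_1, y> = y_1 = 5
As n -> infinity, <x_n, y> -> 0, confirming weak convergence of (x_n) to 0.

5


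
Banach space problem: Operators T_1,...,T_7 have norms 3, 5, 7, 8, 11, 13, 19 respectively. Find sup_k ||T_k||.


By the Uniform Boundedness Principle, the supremum of norms is finite.
sup_k ||T_k|| = max(3, 5, 7, 8, 11, 13, 19) = 19

19


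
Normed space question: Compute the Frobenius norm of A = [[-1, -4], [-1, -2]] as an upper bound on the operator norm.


||A||_F^2 = sum a_ij^2
= (-1)^2 + (-4)^2 + (-1)^2 + (-2)^2
= 1 + 16 + 1 + 4 = 22
||A||_F = sqrt(22) = 4.6904

4.6904


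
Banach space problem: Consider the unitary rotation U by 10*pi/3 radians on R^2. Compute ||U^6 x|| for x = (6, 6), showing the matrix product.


U is a rotation by theta = 10*pi/3
U^6 = rotation by 6*theta = 60*pi/3 = 0*pi/3 (mod 2*pi)
cos(0*pi/3) = 1.0000, sin(0*pi/3) = 0.0000
U^6 x = (1.0000 * 6 - 0.0000 * 6, 0.0000 * 6 + 1.0000 * 6)
= (6.0000, 6.0000)
||U^6 x|| = sqrt(6.0000^2 + 6.0000^2) = sqrt(72.0000) = 8.4853

8.4853


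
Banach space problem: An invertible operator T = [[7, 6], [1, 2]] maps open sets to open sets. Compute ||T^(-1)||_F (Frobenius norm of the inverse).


det(T) = 7*2 - 6*1 = 8
T^(-1) = (1/8) * [[2, -6], [-1, 7]] = [[0.2500, -0.7500], [-0.1250, 0.8750]]
||T^(-1)||_F^2 = 0.2500^2 + (-0.7500)^2 + (-0.1250)^2 + 0.8750^2 = 1.4062
||T^(-1)||_F = sqrt(1.4062) = 1.1859

1.1859


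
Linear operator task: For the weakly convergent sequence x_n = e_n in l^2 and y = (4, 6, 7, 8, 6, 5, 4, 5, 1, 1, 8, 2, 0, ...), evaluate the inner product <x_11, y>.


x_11 = e_11 is the standard basis vector with 1 in position 11.
<x_11, y> = y_11 = 8
As n -> infinity, <x_n, y> -> 0, confirming weak convergence of (x_n) to 0.

8


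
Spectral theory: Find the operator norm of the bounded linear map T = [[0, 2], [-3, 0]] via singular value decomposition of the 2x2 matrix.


A^T A = [[9, 0], [0, 4]]
trace(A^T A) = 13, det(A^T A) = 36
discriminant = 13^2 - 4*36 = 25
Largest eigenvalue of A^T A = (trace + sqrt(disc))/2 = 9.0000
||T|| = sqrt(9.0000) = 3.0000

3.0000


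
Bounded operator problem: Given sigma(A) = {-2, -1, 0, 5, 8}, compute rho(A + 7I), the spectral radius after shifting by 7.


Spectrum of A + 7I = {5, 6, 7, 12, 15}
Spectral radius = max |lambda| over the shifted spectrum
= max(5, 6, 7, 12, 15) = 15

15


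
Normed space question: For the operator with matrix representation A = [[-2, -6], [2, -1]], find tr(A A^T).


trace(A * A^T) = sum of squares of all entries
= (-2)^2 + (-6)^2 + 2^2 + (-1)^2
= 4 + 36 + 4 + 1
= 45

45


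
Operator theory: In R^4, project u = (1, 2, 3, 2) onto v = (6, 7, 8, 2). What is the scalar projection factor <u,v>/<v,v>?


Computing <u,v> = 1*6 + 2*7 + 3*8 + 2*2 = 48
Computing <v,v> = 6^2 + 7^2 + 8^2 + 2^2 = 153
Projection coefficient = 48/153 = 0.3137

0.3137


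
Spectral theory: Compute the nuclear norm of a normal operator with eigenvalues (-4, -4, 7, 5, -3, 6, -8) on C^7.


For a normal operator, singular values equal |eigenvalues|.
Trace norm = sum |lambda_i| = 4 + 4 + 7 + 5 + 3 + 6 + 8
= 37

37


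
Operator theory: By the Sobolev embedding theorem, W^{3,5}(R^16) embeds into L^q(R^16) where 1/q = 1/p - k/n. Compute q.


Using the Sobolev embedding formula: 1/q = 1/p - k/n
1/q = 1/5 - 3/16 = 1/80
q = 1/(1/80) = 80

80.0000


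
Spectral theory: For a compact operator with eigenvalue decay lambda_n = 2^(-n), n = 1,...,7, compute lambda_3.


The eigenvalue formula gives lambda_3 = 1/2^3
= 1/8
= 0.1250

0.1250


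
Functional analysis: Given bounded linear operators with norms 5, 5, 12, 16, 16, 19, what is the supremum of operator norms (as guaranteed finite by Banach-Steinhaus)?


By the Uniform Boundedness Principle, the supremum of norms is finite.
sup_k ||T_k|| = max(5, 5, 12, 16, 16, 19) = 19

19


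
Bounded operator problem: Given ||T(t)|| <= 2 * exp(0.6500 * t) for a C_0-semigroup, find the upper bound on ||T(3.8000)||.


||T(3.8000)|| <= 2 * exp(0.6500 * 3.8000)
= 2 * exp(2.4700)
= 2 * 11.8224
= 23.6449

23.6449


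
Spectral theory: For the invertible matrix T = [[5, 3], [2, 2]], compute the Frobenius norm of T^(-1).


det(T) = 5*2 - 3*2 = 4
T^(-1) = (1/4) * [[2, -3], [-2, 5]] = [[0.5000, -0.7500], [-0.5000, 1.2500]]
||T^(-1)||_F^2 = 0.5000^2 + (-0.7500)^2 + (-0.5000)^2 + 1.2500^2 = 2.6250
||T^(-1)||_F = sqrt(2.6250) = 1.6202

1.6202


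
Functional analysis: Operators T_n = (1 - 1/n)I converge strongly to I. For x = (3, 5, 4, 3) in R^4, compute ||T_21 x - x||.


T_21 x - x = (1 - 1/21)x - x = -x/21
||x|| = sqrt(59) = 7.6811
||T_21 x - x|| = ||x||/21 = 7.6811/21 = 0.3658

0.3658


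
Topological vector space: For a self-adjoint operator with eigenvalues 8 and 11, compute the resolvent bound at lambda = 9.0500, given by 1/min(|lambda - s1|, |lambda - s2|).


dist(9.0500, {8, 11}) = min(|9.0500 - 8|, |9.0500 - 11|)
= min(1.0500, 1.9500) = 1.0500
Resolvent bound = 1/1.0500 = 0.9524

0.9524


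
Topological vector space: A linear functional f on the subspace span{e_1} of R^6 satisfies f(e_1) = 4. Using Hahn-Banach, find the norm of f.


The norm of f is given by ||f|| = sup_{||x||=1} |f(x)|.
On span{e_1}, ||e_1|| = 1, so ||f|| = |f(e_1)| / ||e_1||
= |4| / 1 = 4.0000

4.0000


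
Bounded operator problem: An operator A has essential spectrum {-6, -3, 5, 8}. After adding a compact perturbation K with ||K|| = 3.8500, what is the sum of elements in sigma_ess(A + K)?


By Weyl's theorem, the essential spectrum is invariant under compact perturbations.
sigma_ess(A + K) = sigma_ess(A) = {-6, -3, 5, 8}
Sum = -6 + -3 + 5 + 8 = 4

4


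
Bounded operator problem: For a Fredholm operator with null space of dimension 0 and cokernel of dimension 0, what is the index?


The Fredholm index is defined as ind(T) = dim(ker T) - dim(coker T)
= 0 - 0
= 0

0


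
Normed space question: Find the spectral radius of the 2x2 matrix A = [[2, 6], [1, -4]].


For a 2x2 matrix, eigenvalues satisfy lambda^2 - (trace)*lambda + det = 0
trace = 2 + -4 = -2
det = 2*-4 - 6*1 = -14
discriminant = (-2)^2 - 4*(-14) = 60
spectral radius = max |eigenvalue| = 4.8730

4.8730


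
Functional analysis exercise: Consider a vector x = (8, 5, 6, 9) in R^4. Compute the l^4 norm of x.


The l^4 norm = (sum |x_i|^4)^(1/4)
Sum of 4th powers = 4096 + 625 + 1296 + 6561 = 12578
||x||_4 = (12578)^(1/4) = 10.5902

10.5902


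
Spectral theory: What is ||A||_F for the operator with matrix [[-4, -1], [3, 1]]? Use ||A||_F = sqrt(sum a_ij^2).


||A||_F^2 = sum a_ij^2
= (-4)^2 + (-1)^2 + 3^2 + 1^2
= 16 + 1 + 9 + 1 = 27
||A||_F = sqrt(27) = 5.1962

5.1962


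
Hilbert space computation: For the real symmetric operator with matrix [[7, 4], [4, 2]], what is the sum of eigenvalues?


For a self-adjoint (symmetric) matrix, the eigenvalues are real.
The sum of eigenvalues equals the trace of the matrix.
trace = 7 + 2 = 9

9


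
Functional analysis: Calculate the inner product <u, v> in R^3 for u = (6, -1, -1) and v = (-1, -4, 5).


Computing the standard inner product <u, v> = sum u_i * v_i
= 6*-1 + -1*-4 + -1*5
= -6 + 4 + -5
= -7

-7


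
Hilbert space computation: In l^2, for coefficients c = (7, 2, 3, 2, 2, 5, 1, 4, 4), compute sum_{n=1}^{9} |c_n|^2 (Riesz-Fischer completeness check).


sum |c_n|^2 = 7^2 + 2^2 + 3^2 + 2^2 + 2^2 + 5^2 + 1^2 + 4^2 + 4^2
= 49 + 4 + 9 + 4 + 4 + 25 + 1 + 16 + 16
= 128

128


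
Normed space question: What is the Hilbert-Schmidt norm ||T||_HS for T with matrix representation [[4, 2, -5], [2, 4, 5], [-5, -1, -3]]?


The Hilbert-Schmidt norm is sqrt(sum of squares of all entries).
Sum of squares = 4^2 + 2^2 + (-5)^2 + 2^2 + 4^2 + 5^2 + (-5)^2 + (-1)^2 + (-3)^2
= 16 + 4 + 25 + 4 + 16 + 25 + 25 + 1 + 9 = 125
||T||_HS = sqrt(125) = 11.1803

11.1803


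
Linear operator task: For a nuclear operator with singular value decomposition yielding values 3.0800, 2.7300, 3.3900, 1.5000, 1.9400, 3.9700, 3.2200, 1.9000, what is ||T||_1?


The nuclear norm is the sum of all singular values.
||T||_1 = 3.0800 + 2.7300 + 3.3900 + 1.5000 + 1.9400 + 3.9700 + 3.2200 + 1.9000
= 21.7300

21.7300


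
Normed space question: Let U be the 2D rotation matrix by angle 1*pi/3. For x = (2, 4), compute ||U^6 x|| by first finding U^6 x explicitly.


U is a rotation by theta = 1*pi/3
U^6 = rotation by 6*theta = 6*pi/3 = 0*pi/3 (mod 2*pi)
cos(0*pi/3) = 1.0000, sin(0*pi/3) = 0.0000
U^6 x = (1.0000 * 2 - 0.0000 * 4, 0.0000 * 2 + 1.0000 * 4)
= (2.0000, 4.0000)
||U^6 x|| = sqrt(2.0000^2 + 4.0000^2) = sqrt(20.0000) = 4.4721

4.4721


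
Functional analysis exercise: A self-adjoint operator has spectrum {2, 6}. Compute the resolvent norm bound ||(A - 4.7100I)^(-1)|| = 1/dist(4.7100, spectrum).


dist(4.7100, {2, 6}) = min(|4.7100 - 2|, |4.7100 - 6|)
= min(2.7100, 1.2900) = 1.2900
Resolvent bound = 1/1.2900 = 0.7752

0.7752


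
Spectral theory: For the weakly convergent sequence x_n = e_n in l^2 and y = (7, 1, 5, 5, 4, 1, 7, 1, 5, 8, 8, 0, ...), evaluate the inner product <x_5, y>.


x_5 = e_5 is the standard basis vector with 1 in position 5.
<x_5, y> = y_5 = 4
As n -> infinity, <x_n, y> -> 0, confirming weak convergence of (x_n) to 0.

4


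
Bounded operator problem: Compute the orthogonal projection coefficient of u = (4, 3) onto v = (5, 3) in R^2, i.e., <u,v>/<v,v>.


Computing <u,v> = 4*5 + 3*3 = 29
Computing <v,v> = 5^2 + 3^2 = 34
Projection coefficient = 29/34 = 0.8529

0.8529


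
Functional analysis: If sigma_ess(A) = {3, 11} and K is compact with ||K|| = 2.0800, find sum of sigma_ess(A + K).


By Weyl's theorem, the essential spectrum is invariant under compact perturbations.
sigma_ess(A + K) = sigma_ess(A) = {3, 11}
Sum = 3 + 11 = 14

14


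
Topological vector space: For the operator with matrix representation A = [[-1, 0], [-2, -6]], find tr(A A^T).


trace(A * A^T) = sum of squares of all entries
= (-1)^2 + 0^2 + (-2)^2 + (-6)^2
= 1 + 0 + 4 + 36
= 41

41


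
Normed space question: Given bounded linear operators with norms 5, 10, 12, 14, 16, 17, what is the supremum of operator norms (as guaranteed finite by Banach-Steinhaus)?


By the Uniform Boundedness Principle, the supremum of norms is finite.
sup_k ||T_k|| = max(5, 10, 12, 14, 16, 17) = 17

17


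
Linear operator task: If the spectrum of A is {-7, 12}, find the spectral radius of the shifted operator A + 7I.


Spectrum of A + 7I = {0, 19}
Spectral radius = max |lambda| over the shifted spectrum
= max(0, 19) = 19

19


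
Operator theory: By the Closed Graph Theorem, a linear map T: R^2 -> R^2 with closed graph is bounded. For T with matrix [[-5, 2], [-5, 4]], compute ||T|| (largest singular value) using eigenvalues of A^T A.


A^T A = [[50, -30], [-30, 20]]
trace(A^T A) = 70, det(A^T A) = 100
discriminant = 70^2 - 4*100 = 4500
Largest eigenvalue of A^T A = (trace + sqrt(disc))/2 = 68.5410
||T|| = sqrt(68.5410) = 8.2790

8.2790


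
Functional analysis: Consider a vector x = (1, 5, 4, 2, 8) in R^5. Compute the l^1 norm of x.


The l^1 norm equals the sum of absolute values of all components.
||x||_1 = 1 + 5 + 4 + 2 + 8
= 20

20.0000


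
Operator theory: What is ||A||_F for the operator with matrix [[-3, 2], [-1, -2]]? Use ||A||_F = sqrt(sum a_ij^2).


||A||_F^2 = sum a_ij^2
= (-3)^2 + 2^2 + (-1)^2 + (-2)^2
= 9 + 4 + 1 + 4 = 18
||A||_F = sqrt(18) = 4.2426

4.2426


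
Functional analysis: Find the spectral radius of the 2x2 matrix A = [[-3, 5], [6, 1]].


For a 2x2 matrix, eigenvalues satisfy lambda^2 - (trace)*lambda + det = 0
trace = -3 + 1 = -2
det = -3*1 - 5*6 = -33
discriminant = (-2)^2 - 4*(-33) = 136
spectral radius = max |eigenvalue| = 6.8310

6.8310


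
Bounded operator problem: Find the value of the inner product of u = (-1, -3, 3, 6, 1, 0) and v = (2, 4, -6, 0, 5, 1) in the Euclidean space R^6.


Computing the standard inner product <u, v> = sum u_i * v_i
= -1*2 + -3*4 + 3*-6 + 6*0 + 1*5 + 0*1
= -2 + -12 + -18 + 0 + 5 + 0
= -27

-27


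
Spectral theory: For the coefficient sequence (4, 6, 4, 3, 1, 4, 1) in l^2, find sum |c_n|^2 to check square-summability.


sum |c_n|^2 = 4^2 + 6^2 + 4^2 + 3^2 + 1^2 + 4^2 + 1^2
= 16 + 36 + 16 + 9 + 1 + 16 + 1
= 95

95


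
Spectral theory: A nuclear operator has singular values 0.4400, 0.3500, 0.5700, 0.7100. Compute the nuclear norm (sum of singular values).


The nuclear norm is the sum of all singular values.
||T||_1 = 0.4400 + 0.3500 + 0.5700 + 0.7100
= 2.0700

2.0700


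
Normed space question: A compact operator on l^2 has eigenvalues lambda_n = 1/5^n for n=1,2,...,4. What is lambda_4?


The eigenvalue formula gives lambda_4 = 1/5^4
= 1/625
= 0.0016

0.0016


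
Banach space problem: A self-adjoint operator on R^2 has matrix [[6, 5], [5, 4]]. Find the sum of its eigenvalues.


For a self-adjoint (symmetric) matrix, the eigenvalues are real.
The sum of eigenvalues equals the trace of the matrix.
trace = 6 + 4 = 10

10


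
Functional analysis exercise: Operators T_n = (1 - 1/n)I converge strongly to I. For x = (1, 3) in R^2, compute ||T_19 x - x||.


T_19 x - x = (1 - 1/19)x - x = -x/19
||x|| = sqrt(10) = 3.1623
||T_19 x - x|| = ||x||/19 = 3.1623/19 = 0.1664

0.1664


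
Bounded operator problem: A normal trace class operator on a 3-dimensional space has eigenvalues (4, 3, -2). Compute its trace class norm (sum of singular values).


For a normal operator, singular values equal |eigenvalues|.
Trace norm = sum |lambda_i| = 4 + 3 + 2
= 9

9


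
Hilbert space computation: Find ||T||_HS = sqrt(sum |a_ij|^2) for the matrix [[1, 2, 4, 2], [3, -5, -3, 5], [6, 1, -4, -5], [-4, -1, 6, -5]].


The Hilbert-Schmidt norm is sqrt(sum of squares of all entries).
Sum of squares = 1^2 + 2^2 + 4^2 + 2^2 + 3^2 + (-5)^2 + (-3)^2 + 5^2 + 6^2 + 1^2 + (-4)^2 + (-5)^2 + (-4)^2 + (-1)^2 + 6^2 + (-5)^2
= 1 + 4 + 16 + 4 + 9 + 25 + 9 + 25 + 36 + 1 + 16 + 25 + 16 + 1 + 36 + 25 = 249
||T||_HS = sqrt(249) = 15.7797

15.7797


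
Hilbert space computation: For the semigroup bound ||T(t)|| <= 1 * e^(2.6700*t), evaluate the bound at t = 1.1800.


||T(1.1800)|| <= 1 * exp(2.6700 * 1.1800)
= 1 * exp(3.1506)
= 1 * 23.3501
= 23.3501

23.3501


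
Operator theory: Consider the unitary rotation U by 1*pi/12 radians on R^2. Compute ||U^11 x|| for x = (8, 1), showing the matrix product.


U is a rotation by theta = 1*pi/12
U^11 = rotation by 11*theta = 11*pi/12
cos(11*pi/12) = -0.9659, sin(11*pi/12) = 0.2588
U^11 x = (-0.9659 * 8 - 0.2588 * 1, 0.2588 * 8 + -0.9659 * 1)
= (-7.9862, 1.1046)
||U^11 x|| = sqrt((-7.9862)^2 + 1.1046^2) = sqrt(65.0000) = 8.0623

8.0623


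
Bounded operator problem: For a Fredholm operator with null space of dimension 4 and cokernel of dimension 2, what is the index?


The Fredholm index is defined as ind(T) = dim(ker T) - dim(coker T)
= 4 - 2
= 2

2


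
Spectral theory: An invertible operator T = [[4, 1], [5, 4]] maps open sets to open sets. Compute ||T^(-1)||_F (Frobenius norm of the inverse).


det(T) = 4*4 - 1*5 = 11
T^(-1) = (1/11) * [[4, -1], [-5, 4]] = [[0.3636, -0.0909], [-0.4545, 0.3636]]
||T^(-1)||_F^2 = 0.3636^2 + (-0.0909)^2 + (-0.4545)^2 + 0.3636^2 = 0.4793
||T^(-1)||_F = sqrt(0.4793) = 0.6923

0.6923


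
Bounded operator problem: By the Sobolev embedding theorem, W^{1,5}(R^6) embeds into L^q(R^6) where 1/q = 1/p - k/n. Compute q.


Using the Sobolev embedding formula: 1/q = 1/p - k/n
1/q = 1/5 - 1/6 = 1/30
q = 1/(1/30) = 30

30.0000


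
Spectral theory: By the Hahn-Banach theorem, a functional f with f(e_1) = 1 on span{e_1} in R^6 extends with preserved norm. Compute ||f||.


The norm of f is given by ||f|| = sup_{||x||=1} |f(x)|.
On span{e_1}, ||e_1|| = 1, so ||f|| = |f(e_1)| / ||e_1||
= |1| / 1 = 1.0000

1.0000


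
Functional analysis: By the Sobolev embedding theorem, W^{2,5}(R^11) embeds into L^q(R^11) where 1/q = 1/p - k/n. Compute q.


Using the Sobolev embedding formula: 1/q = 1/p - k/n
1/q = 1/5 - 2/11 = 1/55
q = 1/(1/55) = 55

55.0000


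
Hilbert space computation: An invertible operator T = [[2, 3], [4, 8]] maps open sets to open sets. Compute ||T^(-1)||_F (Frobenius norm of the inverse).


det(T) = 2*8 - 3*4 = 4
T^(-1) = (1/4) * [[8, -3], [-4, 2]] = [[2.0000, -0.7500], [-1.0000, 0.5000]]
||T^(-1)||_F^2 = 2.0000^2 + (-0.7500)^2 + (-1.0000)^2 + 0.5000^2 = 5.8125
||T^(-1)||_F = sqrt(5.8125) = 2.4109

2.4109


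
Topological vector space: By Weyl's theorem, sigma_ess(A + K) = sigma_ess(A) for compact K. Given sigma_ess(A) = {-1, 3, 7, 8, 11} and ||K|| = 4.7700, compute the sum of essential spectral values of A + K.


By Weyl's theorem, the essential spectrum is invariant under compact perturbations.
sigma_ess(A + K) = sigma_ess(A) = {-1, 3, 7, 8, 11}
Sum = -1 + 3 + 7 + 8 + 11 = 28

28


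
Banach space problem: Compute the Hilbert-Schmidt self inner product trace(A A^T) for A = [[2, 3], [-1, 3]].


trace(A * A^T) = sum of squares of all entries
= 2^2 + 3^2 + (-1)^2 + 3^2
= 4 + 9 + 1 + 9
= 23

23


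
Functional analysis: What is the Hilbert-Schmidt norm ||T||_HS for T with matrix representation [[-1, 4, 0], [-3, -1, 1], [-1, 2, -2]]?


The Hilbert-Schmidt norm is sqrt(sum of squares of all entries).
Sum of squares = (-1)^2 + 4^2 + 0^2 + (-3)^2 + (-1)^2 + 1^2 + (-1)^2 + 2^2 + (-2)^2
= 1 + 16 + 0 + 9 + 1 + 1 + 1 + 4 + 4 = 37
||T||_HS = sqrt(37) = 6.0828

6.0828


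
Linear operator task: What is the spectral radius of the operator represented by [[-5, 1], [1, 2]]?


For a 2x2 matrix, eigenvalues satisfy lambda^2 - (trace)*lambda + det = 0
trace = -5 + 2 = -3
det = -5*2 - 1*1 = -11
discriminant = (-3)^2 - 4*(-11) = 53
spectral radius = max |eigenvalue| = 5.1401

5.1401


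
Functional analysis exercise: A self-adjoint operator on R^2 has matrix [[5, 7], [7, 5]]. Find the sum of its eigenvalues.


For a self-adjoint (symmetric) matrix, the eigenvalues are real.
The sum of eigenvalues equals the trace of the matrix.
trace = 5 + 5 = 10

10


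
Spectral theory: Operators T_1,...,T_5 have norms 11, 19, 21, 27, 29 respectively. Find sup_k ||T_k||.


By the Uniform Boundedness Principle, the supremum of norms is finite.
sup_k ||T_k|| = max(11, 19, 21, 27, 29) = 29

29


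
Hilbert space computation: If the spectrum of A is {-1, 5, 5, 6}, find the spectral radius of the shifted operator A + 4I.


Spectrum of A + 4I = {3, 9, 9, 10}
Spectral radius = max |lambda| over the shifted spectrum
= max(3, 9, 9, 10) = 10

10


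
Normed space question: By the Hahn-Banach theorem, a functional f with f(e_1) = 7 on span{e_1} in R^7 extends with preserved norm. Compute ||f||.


The norm of f is given by ||f|| = sup_{||x||=1} |f(x)|.
On span{e_1}, ||e_1|| = 1, so ||f|| = |f(e_1)| / ||e_1||
= |7| / 1 = 7.0000

7.0000


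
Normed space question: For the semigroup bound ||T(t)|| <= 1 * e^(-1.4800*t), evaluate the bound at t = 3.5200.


||T(3.5200)|| <= 1 * exp(-1.4800 * 3.5200)
= 1 * exp(-5.2096)
= 1 * 0.0055
= 0.0055

0.0055


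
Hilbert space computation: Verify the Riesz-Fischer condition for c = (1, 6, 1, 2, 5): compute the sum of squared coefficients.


sum |c_n|^2 = 1^2 + 6^2 + 1^2 + 2^2 + 5^2
= 1 + 36 + 1 + 4 + 25
= 67

67


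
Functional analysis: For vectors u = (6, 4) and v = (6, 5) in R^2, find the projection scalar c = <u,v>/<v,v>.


Computing <u,v> = 6*6 + 4*5 = 56
Computing <v,v> = 6^2 + 5^2 = 61
Projection coefficient = 56/61 = 0.9180

0.9180


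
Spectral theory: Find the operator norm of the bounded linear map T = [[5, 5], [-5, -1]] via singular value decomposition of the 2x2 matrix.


A^T A = [[50, 30], [30, 26]]
trace(A^T A) = 76, det(A^T A) = 400
discriminant = 76^2 - 4*400 = 4176
Largest eigenvalue of A^T A = (trace + sqrt(disc))/2 = 70.3110
||T|| = sqrt(70.3110) = 8.3852

8.3852


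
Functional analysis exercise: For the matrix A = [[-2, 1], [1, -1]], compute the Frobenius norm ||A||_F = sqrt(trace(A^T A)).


||A||_F^2 = sum a_ij^2
= (-2)^2 + 1^2 + 1^2 + (-1)^2
= 4 + 1 + 1 + 1 = 7
||A||_F = sqrt(7) = 2.6458

2.6458


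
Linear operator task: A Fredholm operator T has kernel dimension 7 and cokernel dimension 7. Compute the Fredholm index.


The Fredholm index is defined as ind(T) = dim(ker T) - dim(coker T)
= 7 - 7
= 0

0


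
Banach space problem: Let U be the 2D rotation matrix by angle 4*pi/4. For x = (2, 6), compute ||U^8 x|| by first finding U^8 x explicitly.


U is a rotation by theta = 4*pi/4
U^8 = rotation by 8*theta = 32*pi/4 = 0*pi/4 (mod 2*pi)
cos(0*pi/4) = 1.0000, sin(0*pi/4) = 0.0000
U^8 x = (1.0000 * 2 - 0.0000 * 6, 0.0000 * 2 + 1.0000 * 6)
= (2.0000, 6.0000)
||U^8 x|| = sqrt(2.0000^2 + 6.0000^2) = sqrt(40.0000) = 6.3246

6.3246


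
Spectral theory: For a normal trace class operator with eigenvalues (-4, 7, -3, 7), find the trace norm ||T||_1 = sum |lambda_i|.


For a normal operator, singular values equal |eigenvalues|.
Trace norm = sum |lambda_i| = 4 + 7 + 3 + 7
= 21

21


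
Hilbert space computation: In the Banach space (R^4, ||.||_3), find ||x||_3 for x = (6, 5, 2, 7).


The l^3 norm = (sum |x_i|^3)^(1/3)
Sum of 3th powers = 216 + 125 + 8 + 343 = 692
||x||_3 = (692)^(1/3) = 8.8451

8.8451


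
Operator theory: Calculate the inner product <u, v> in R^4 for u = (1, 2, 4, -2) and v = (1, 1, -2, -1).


Computing the standard inner product <u, v> = sum u_i * v_i
= 1*1 + 2*1 + 4*-2 + -2*-1
= 1 + 2 + -8 + 2
= -3

-3


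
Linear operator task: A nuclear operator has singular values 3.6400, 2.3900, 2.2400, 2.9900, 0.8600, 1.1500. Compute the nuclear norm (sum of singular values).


The nuclear norm is the sum of all singular values.
||T||_1 = 3.6400 + 2.3900 + 2.2400 + 2.9900 + 0.8600 + 1.1500
= 13.2700

13.2700


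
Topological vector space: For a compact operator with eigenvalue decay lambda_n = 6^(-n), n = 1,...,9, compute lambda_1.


The eigenvalue formula gives lambda_1 = 1/6^1
= 1/6
= 0.1667

0.1667


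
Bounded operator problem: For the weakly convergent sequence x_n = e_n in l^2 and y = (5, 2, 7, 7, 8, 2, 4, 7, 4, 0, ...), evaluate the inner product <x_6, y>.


x_6 = e_6 is the standard basis vector with 1 in position 6.
<x_6, y> = y_6 = 2
As n -> infinity, <x_n, y> -> 0, confirming weak convergence of (x_n) to 0.

2


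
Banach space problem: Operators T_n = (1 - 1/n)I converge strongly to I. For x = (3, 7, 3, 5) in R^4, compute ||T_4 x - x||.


T_4 x - x = (1 - 1/4)x - x = -x/4
||x|| = sqrt(92) = 9.5917
||T_4 x - x|| = ||x||/4 = 9.5917/4 = 2.3979

2.3979


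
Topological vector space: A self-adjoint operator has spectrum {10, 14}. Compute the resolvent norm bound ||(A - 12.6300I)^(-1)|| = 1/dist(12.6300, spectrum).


dist(12.6300, {10, 14}) = min(|12.6300 - 10|, |12.6300 - 14|)
= min(2.6300, 1.3700) = 1.3700
Resolvent bound = 1/1.3700 = 0.7299

0.7299


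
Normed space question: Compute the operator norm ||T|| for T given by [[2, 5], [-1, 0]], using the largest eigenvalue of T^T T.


A^T A = [[5, 10], [10, 25]]
trace(A^T A) = 30, det(A^T A) = 25
discriminant = 30^2 - 4*25 = 800
Largest eigenvalue of A^T A = (trace + sqrt(disc))/2 = 29.1421
||T|| = sqrt(29.1421) = 5.3983

5.3983


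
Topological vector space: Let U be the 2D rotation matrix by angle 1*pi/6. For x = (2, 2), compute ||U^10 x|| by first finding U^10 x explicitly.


U is a rotation by theta = 1*pi/6
U^10 = rotation by 10*theta = 10*pi/6
cos(10*pi/6) = 0.5000, sin(10*pi/6) = -0.8660
U^10 x = (0.5000 * 2 - -0.8660 * 2, -0.8660 * 2 + 0.5000 * 2)
= (2.7321, -0.7321)
||U^10 x|| = sqrt(2.7321^2 + (-0.7321)^2) = sqrt(8.0000) = 2.8284

2.8284


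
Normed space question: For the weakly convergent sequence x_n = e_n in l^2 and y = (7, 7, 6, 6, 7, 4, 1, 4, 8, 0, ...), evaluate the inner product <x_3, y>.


x_3 = e_3 is the standard basis vector with 1 in position 3.
<x_3, y> = y_3 = 6
As n -> infinity, <x_n, y> -> 0, confirming weak convergence of (x_n) to 0.

6


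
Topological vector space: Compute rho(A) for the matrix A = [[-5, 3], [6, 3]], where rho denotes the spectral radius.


For a 2x2 matrix, eigenvalues satisfy lambda^2 - (trace)*lambda + det = 0
trace = -5 + 3 = -2
det = -5*3 - 3*6 = -33
discriminant = (-2)^2 - 4*(-33) = 136
spectral radius = max |eigenvalue| = 6.8310

6.8310


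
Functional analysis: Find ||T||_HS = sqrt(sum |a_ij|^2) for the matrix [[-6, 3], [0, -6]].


The Hilbert-Schmidt norm is sqrt(sum of squares of all entries).
Sum of squares = (-6)^2 + 3^2 + 0^2 + (-6)^2
= 36 + 9 + 0 + 36 = 81
||T||_HS = sqrt(81) = 9.0000

9.0000


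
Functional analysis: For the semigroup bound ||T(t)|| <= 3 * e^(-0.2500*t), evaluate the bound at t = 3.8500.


||T(3.8500)|| <= 3 * exp(-0.2500 * 3.8500)
= 3 * exp(-0.9625)
= 3 * 0.3819
= 1.1458

1.1458


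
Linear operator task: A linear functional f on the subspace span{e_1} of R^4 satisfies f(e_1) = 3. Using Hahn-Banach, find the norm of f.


The norm of f is given by ||f|| = sup_{||x||=1} |f(x)|.
On span{e_1}, ||e_1|| = 1, so ||f|| = |f(e_1)| / ||e_1||
= |3| / 1 = 3.0000

3.0000


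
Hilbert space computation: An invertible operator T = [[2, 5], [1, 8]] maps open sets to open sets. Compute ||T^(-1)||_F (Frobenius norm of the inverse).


det(T) = 2*8 - 5*1 = 11
T^(-1) = (1/11) * [[8, -5], [-1, 2]] = [[0.7273, -0.4545], [-0.0909, 0.1818]]
||T^(-1)||_F^2 = 0.7273^2 + (-0.4545)^2 + (-0.0909)^2 + 0.1818^2 = 0.7769
||T^(-1)||_F = sqrt(0.7769) = 0.8814

0.8814


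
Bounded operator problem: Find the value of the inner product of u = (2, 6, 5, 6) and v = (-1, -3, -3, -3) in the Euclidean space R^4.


Computing the standard inner product <u, v> = sum u_i * v_i
= 2*-1 + 6*-3 + 5*-3 + 6*-3
= -2 + -18 + -15 + -18
= -53

-53


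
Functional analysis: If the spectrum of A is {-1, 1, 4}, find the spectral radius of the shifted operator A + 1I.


Spectrum of A + 1I = {0, 2, 5}
Spectral radius = max |lambda| over the shifted spectrum
= max(0, 2, 5) = 5

5


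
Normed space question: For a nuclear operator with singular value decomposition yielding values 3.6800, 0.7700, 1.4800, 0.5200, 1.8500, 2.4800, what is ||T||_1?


The nuclear norm is the sum of all singular values.
||T||_1 = 3.6800 + 0.7700 + 1.4800 + 0.5200 + 1.8500 + 2.4800
= 10.7800

10.7800


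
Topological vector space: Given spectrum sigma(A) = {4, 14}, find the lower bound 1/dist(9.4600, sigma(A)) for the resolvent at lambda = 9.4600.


dist(9.4600, {4, 14}) = min(|9.4600 - 4|, |9.4600 - 14|)
= min(5.4600, 4.5400) = 4.5400
Resolvent bound = 1/4.5400 = 0.2203

0.2203


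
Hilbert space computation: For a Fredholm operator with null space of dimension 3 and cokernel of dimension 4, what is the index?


The Fredholm index is defined as ind(T) = dim(ker T) - dim(coker T)
= 3 - 4
= -1

-1


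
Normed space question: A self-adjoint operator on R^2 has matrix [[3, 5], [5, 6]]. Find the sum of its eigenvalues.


For a self-adjoint (symmetric) matrix, the eigenvalues are real.
The sum of eigenvalues equals the trace of the matrix.
trace = 3 + 6 = 9

9


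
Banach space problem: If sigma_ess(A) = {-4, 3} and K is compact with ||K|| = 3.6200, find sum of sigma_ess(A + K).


By Weyl's theorem, the essential spectrum is invariant under compact perturbations.
sigma_ess(A + K) = sigma_ess(A) = {-4, 3}
Sum = -4 + 3 = -1

-1


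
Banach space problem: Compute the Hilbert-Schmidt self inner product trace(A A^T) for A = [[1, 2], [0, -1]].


trace(A * A^T) = sum of squares of all entries
= 1^2 + 2^2 + 0^2 + (-1)^2
= 1 + 4 + 0 + 1
= 6

6


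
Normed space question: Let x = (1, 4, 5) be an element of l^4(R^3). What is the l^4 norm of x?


The l^4 norm = (sum |x_i|^4)^(1/4)
Sum of 4th powers = 1 + 256 + 625 = 882
||x||_4 = (882)^(1/4) = 5.4496

5.4496


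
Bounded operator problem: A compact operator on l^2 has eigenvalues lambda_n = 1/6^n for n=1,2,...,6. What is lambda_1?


The eigenvalue formula gives lambda_1 = 1/6^1
= 1/6
= 0.1667

0.1667


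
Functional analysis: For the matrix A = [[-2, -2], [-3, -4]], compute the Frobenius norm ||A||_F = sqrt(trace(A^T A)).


||A||_F^2 = sum a_ij^2
= (-2)^2 + (-2)^2 + (-3)^2 + (-4)^2
= 4 + 4 + 9 + 16 = 33
||A||_F = sqrt(33) = 5.7446

5.7446


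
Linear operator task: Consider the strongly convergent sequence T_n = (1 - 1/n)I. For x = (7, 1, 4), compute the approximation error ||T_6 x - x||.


T_6 x - x = (1 - 1/6)x - x = -x/6
||x|| = sqrt(66) = 8.1240
||T_6 x - x|| = ||x||/6 = 8.1240/6 = 1.3540

1.3540


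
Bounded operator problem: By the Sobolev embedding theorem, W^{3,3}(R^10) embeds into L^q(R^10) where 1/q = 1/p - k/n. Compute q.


Using the Sobolev embedding formula: 1/q = 1/p - k/n
1/q = 1/3 - 3/10 = 1/30
q = 1/(1/30) = 30

30.0000


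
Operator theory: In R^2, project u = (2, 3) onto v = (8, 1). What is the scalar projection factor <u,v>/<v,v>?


Computing <u,v> = 2*8 + 3*1 = 19
Computing <v,v> = 8^2 + 1^2 = 65
Projection coefficient = 19/65 = 0.2923

0.2923


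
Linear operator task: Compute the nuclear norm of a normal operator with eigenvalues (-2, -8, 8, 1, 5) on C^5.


For a normal operator, singular values equal |eigenvalues|.
Trace norm = sum |lambda_i| = 2 + 8 + 8 + 1 + 5
= 24

24


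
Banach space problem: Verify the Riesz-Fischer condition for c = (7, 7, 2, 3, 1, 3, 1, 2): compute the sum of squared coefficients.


sum |c_n|^2 = 7^2 + 7^2 + 2^2 + 3^2 + 1^2 + 3^2 + 1^2 + 2^2
= 49 + 49 + 4 + 9 + 1 + 9 + 1 + 4
= 126

126


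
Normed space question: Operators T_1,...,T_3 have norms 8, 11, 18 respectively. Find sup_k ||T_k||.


By the Uniform Boundedness Principle, the supremum of norms is finite.
sup_k ||T_k|| = max(8, 11, 18) = 18

18


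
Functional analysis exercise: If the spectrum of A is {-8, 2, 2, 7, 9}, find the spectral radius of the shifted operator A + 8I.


Spectrum of A + 8I = {0, 10, 10, 15, 17}
Spectral radius = max |lambda| over the shifted spectrum
= max(0, 10, 10, 15, 17) = 17

17


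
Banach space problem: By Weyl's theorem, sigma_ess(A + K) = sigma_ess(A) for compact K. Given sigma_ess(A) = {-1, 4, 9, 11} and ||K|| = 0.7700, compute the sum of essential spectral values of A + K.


By Weyl's theorem, the essential spectrum is invariant under compact perturbations.
sigma_ess(A + K) = sigma_ess(A) = {-1, 4, 9, 11}
Sum = -1 + 4 + 9 + 11 = 23

23


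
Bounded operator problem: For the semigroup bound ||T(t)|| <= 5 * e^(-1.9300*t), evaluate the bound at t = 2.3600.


||T(2.3600)|| <= 5 * exp(-1.9300 * 2.3600)
= 5 * exp(-4.5548)
= 5 * 0.0105
= 0.0526

0.0526


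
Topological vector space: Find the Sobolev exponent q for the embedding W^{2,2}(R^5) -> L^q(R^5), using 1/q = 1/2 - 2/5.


Using the Sobolev embedding formula: 1/q = 1/p - k/n
1/q = 1/2 - 2/5 = 1/10
q = 1/(1/10) = 10

10.0000


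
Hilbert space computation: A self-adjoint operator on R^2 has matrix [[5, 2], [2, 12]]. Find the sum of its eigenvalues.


For a self-adjoint (symmetric) matrix, the eigenvalues are real.
The sum of eigenvalues equals the trace of the matrix.
trace = 5 + 12 = 17

17


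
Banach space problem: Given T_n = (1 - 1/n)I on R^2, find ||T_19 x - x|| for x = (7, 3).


T_19 x - x = (1 - 1/19)x - x = -x/19
||x|| = sqrt(58) = 7.6158
||T_19 x - x|| = ||x||/19 = 7.6158/19 = 0.4008

0.4008


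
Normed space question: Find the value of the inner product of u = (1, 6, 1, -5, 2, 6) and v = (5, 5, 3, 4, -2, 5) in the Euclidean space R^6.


Computing the standard inner product <u, v> = sum u_i * v_i
= 1*5 + 6*5 + 1*3 + -5*4 + 2*-2 + 6*5
= 5 + 30 + 3 + -20 + -4 + 30
= 44

44


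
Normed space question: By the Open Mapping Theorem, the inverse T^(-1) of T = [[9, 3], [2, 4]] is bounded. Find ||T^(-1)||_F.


det(T) = 9*4 - 3*2 = 30
T^(-1) = (1/30) * [[4, -3], [-2, 9]] = [[0.1333, -0.1000], [-0.0667, 0.3000]]
||T^(-1)||_F^2 = 0.1333^2 + (-0.1000)^2 + (-0.0667)^2 + 0.3000^2 = 0.1222
||T^(-1)||_F = sqrt(0.1222) = 0.3496

0.3496


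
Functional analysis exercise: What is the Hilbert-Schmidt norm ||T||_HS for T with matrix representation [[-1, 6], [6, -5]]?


The Hilbert-Schmidt norm is sqrt(sum of squares of all entries).
Sum of squares = (-1)^2 + 6^2 + 6^2 + (-5)^2
= 1 + 36 + 36 + 25 = 98
||T||_HS = sqrt(98) = 9.8995

9.8995


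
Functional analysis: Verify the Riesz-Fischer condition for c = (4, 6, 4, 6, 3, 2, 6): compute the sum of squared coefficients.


sum |c_n|^2 = 4^2 + 6^2 + 4^2 + 6^2 + 3^2 + 2^2 + 6^2
= 16 + 36 + 16 + 36 + 9 + 4 + 36
= 153

153


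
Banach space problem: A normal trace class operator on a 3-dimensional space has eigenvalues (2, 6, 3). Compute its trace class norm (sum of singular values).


For a normal operator, singular values equal |eigenvalues|.
Trace norm = sum |lambda_i| = 2 + 6 + 3
= 11

11


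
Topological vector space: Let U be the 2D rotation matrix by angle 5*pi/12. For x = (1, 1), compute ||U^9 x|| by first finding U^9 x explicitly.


U is a rotation by theta = 5*pi/12
U^9 = rotation by 9*theta = 45*pi/12 = 21*pi/12 (mod 2*pi)
cos(21*pi/12) = 0.7071, sin(21*pi/12) = -0.7071
U^9 x = (0.7071 * 1 - -0.7071 * 1, -0.7071 * 1 + 0.7071 * 1)
= (1.4142, 0.0000)
||U^9 x|| = sqrt(1.4142^2 + 0.0000^2) = sqrt(2.0000) = 1.4142

1.4142
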